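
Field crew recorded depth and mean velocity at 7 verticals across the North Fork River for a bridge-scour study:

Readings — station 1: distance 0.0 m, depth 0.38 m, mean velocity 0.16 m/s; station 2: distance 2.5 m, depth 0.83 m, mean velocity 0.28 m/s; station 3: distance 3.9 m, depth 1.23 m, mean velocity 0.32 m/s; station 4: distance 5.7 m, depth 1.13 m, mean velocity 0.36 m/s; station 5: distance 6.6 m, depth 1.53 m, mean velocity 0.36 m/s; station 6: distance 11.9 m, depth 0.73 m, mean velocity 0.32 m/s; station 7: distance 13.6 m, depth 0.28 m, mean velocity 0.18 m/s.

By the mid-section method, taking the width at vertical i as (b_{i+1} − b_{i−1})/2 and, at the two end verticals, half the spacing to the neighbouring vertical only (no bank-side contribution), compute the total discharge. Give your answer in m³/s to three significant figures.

4.28 m³/s

w_1 = (2.5 − 0.0)/2 = 1.25 m; q_1 = 0.16 × 0.38 × 1.25 = 0.07600 m³/s
w_2 = (3.9 − 0.0)/2 = 1.95 m; q_2 = 0.28 × 0.83 × 1.95 = 0.4532 m³/s
w_3 = (5.7 − 2.5)/2 = 1.6 m; q_3 = 0.32 × 1.23 × 1.6 = 0.6298 m³/s
w_4 = (6.6 − 3.9)/2 = 1.35 m; q_4 = 0.36 × 1.13 × 1.35 = 0.5492 m³/s
w_5 = (11.9 − 5.7)/2 = 3.1 m; q_5 = 0.36 × 1.53 × 3.1 = 1.707 m³/s
w_6 = (13.6 − 6.6)/2 = 3.5 m; q_6 = 0.32 × 0.73 × 3.5 = 0.8176 m³/s
w_7 = (13.6 − 11.9)/2 = 0.85 m; q_7 = 0.18 × 0.28 × 0.85 = 0.04284 m³/s
Q = Σ qᵢ = 4.276 m³/s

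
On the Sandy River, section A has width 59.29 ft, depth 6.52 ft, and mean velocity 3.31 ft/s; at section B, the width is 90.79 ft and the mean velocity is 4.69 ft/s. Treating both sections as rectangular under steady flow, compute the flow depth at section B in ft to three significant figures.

Q = A₁V₁ = (59.29×6.52) × 3.31 = 1280 ft³/s
d₂ = Q/(b₂ V₂) = 1280/(90.79×4.69) = 3.005 ft

3.01 ft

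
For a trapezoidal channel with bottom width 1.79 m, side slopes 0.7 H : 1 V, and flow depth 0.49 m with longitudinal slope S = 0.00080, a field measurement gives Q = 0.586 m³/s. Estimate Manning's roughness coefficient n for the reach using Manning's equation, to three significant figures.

0.0251

A = (b + z·y)·y = (1.79 + 0.7×0.49)×0.49 = 1.045 m²
P = b + 2y√(1+z²) = 1.79 + 2×0.49×√(1+0.7²) = 2.986 m
R = A/P = 1.045/2.986 = 0.3500 m
n = (1/Q)·A·R^(2/3)·S^(1/2) = (1/0.586) × 1.045 × 0.4966 × 0.02828 = 0.02505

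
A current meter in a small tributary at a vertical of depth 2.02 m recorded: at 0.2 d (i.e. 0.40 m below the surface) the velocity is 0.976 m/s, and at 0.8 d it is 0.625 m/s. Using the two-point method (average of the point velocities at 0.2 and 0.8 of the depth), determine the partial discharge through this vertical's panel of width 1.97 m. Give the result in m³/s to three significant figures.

3.19 m³/s

v̄ = (0.976 + 0.625) / 2 = 0.8005 m/s
q = v̄ × d × w = 0.8005 × 2.02 × 1.97 = 3.186 m³/s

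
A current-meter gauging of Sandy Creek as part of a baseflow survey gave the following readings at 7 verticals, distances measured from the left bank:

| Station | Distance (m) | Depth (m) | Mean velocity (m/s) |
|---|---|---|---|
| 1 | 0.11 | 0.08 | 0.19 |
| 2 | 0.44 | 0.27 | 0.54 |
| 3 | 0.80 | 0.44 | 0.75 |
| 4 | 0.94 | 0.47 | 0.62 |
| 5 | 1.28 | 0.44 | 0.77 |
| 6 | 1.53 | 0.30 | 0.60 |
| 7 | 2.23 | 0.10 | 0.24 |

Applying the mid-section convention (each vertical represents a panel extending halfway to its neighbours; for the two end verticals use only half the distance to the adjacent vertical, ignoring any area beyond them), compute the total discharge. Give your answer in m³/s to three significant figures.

0.399 m³/s

w_1 = (0.44 − 0.11)/2 = 0.165 m; q_1 = 0.19 × 0.08 × 0.165 = 0.002508 m³/s
w_2 = (0.80 − 0.11)/2 = 0.345 m; q_2 = 0.54 × 0.27 × 0.345 = 0.05030 m³/s
w_3 = (0.94 − 0.44)/2 = 0.25 m; q_3 = 0.75 × 0.44 × 0.25 = 0.08250 m³/s
w_4 = (1.28 − 0.80)/2 = 0.24 m; q_4 = 0.62 × 0.47 × 0.24 = 0.06994 m³/s
w_5 = (1.53 − 0.94)/2 = 0.295 m; q_5 = 0.77 × 0.44 × 0.295 = 0.09995 m³/s
w_6 = (2.23 − 1.28)/2 = 0.475 m; q_6 = 0.60 × 0.30 × 0.475 = 0.08550 m³/s
w_7 = (2.23 − 1.53)/2 = 0.35 m; q_7 = 0.24 × 0.10 × 0.35 = 0.008400 m³/s
Q = Σ qᵢ = 0.3991 m³/s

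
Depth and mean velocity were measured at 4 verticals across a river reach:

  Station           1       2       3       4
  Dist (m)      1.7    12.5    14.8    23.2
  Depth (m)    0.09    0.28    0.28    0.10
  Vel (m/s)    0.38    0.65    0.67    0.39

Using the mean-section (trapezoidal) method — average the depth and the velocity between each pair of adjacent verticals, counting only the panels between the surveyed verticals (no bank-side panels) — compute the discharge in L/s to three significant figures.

Panel 1-2: Δb = 10.8 m, d̄ = (0.09+0.28)/2 = 0.185, v̄ = (0.38+0.65)/2 = 0.515 → q = 10.8×0.185×0.515 = 1.029 m³/s
Panel 2-3: Δb = 2.3 m, d̄ = (0.28+0.28)/2 = 0.28, v̄ = (0.65+0.67)/2 = 0.66 → q = 2.3×0.28×0.66 = 0.4250 m³/s
Panel 3-4: Δb = 8.4 m, d̄ = (0.28+0.10)/2 = 0.19, v̄ = (0.67+0.39)/2 = 0.53 → q = 8.4×0.19×0.53 = 0.8459 m³/s
Q = Σ q = 2.300 m³/s
= 2.300 × 1000 = 2300 L/s

2300 L/s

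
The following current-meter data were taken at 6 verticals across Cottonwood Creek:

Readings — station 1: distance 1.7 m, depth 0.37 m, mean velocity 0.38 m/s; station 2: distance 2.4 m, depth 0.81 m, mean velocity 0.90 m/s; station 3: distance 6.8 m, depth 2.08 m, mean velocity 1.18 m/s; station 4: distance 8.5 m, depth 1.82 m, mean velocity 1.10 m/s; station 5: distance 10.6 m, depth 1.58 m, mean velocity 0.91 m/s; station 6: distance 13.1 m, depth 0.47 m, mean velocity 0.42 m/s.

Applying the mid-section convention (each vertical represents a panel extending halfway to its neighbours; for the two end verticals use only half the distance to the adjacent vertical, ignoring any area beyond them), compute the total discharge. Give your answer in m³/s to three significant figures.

16.8 m³/s

w_1 = (2.4 − 1.7)/2 = 0.35 m; q_1 = 0.38 × 0.37 × 0.35 = 0.04921 m³/s
w_2 = (6.8 − 1.7)/2 = 2.55 m; q_2 = 0.90 × 0.81 × 2.55 = 1.859 m³/s
w_3 = (8.5 − 2.4)/2 = 3.05 m; q_3 = 1.18 × 2.08 × 3.05 = 7.486 m³/s
w_4 = (10.6 − 6.8)/2 = 1.9 m; q_4 = 1.10 × 1.82 × 1.9 = 3.804 m³/s
w_5 = (13.1 − 8.5)/2 = 2.3 m; q_5 = 0.91 × 1.58 × 2.3 = 3.307 m³/s
w_6 = (13.1 − 10.6)/2 = 1.25 m; q_6 = 0.42 × 0.47 × 1.25 = 0.2468 m³/s
Q = Σ qᵢ = 16.75 m³/s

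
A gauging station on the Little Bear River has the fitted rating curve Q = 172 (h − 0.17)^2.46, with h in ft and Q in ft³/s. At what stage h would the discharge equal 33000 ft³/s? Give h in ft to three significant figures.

h − h₀ = (Q/C)^(1/b) = (33000/172)^(1/2.46) = 8.473 ft
h = 0.17 + 8.473 = 8.643 ft

8.64 ft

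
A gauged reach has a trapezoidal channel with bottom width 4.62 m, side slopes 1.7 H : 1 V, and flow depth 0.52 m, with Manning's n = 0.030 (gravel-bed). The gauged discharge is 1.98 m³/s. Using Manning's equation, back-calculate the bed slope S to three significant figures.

0.00133

A = (b + z·y)·y = (4.62 + 1.7×0.52)×0.52 = 2.862 m²
P = b + 2y√(1+z²) = 4.62 + 2×0.52×√(1+1.7²) = 6.671 m
R = A/P = 2.862/6.671 = 0.4290 m
S = (Q·n / (1·A·R^(2/3)))² = (1.98×0.030 / (1×2.862×0.5688))² = 0.001331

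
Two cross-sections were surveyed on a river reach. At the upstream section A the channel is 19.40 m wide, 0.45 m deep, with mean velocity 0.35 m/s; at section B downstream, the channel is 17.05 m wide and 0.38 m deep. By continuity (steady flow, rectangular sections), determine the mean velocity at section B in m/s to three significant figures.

Q = A₁V₁ = (19.40×0.45) × 0.35 = 3.056 m³/s
A₂ = 17.05 × 0.38 = 6.479 m²
V₂ = Q/A₂ = 3.056/6.479 = 0.4716 m/s

0.472 m/s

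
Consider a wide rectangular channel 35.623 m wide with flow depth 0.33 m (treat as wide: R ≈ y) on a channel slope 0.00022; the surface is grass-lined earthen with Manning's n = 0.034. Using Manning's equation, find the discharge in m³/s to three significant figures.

2.45 m³/s

A = b·y = 35.623 × 0.33 = 11.76 m²
Wide channel: R ≈ y = 0.33 m
Q = (1/n)·A·R^(2/3)·S^(1/2) = (1/0.034) × 11.76 × 0.3300^(2/3) × 0.00022^(1/2) = 2.449 m³/s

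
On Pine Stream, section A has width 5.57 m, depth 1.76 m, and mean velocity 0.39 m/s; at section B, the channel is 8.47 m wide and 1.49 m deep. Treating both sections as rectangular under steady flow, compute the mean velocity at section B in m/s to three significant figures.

0.303 m/s

Q = A₁V₁ = (5.57×1.76) × 0.39 = 3.823 m³/s
A₂ = 8.47 × 1.49 = 12.62 m²
V₂ = Q/A₂ = 3.823/12.62 = 0.3029 m/s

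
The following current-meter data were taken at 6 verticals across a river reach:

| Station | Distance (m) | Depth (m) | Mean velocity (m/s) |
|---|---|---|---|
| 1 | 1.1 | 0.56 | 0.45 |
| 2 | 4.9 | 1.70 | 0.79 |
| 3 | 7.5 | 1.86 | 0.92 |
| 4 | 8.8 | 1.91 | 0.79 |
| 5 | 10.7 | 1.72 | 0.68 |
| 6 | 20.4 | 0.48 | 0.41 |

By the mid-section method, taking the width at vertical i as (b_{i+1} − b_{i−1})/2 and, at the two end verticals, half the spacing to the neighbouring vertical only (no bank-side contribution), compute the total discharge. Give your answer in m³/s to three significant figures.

w_1 = (4.9 − 1.1)/2 = 1.9 m; q_1 = 0.45 × 0.56 × 1.9 = 0.4788 m³/s
w_2 = (7.5 − 1.1)/2 = 3.2 m; q_2 = 0.79 × 1.70 × 3.2 = 4.298 m³/s
w_3 = (8.8 − 4.9)/2 = 1.95 m; q_3 = 0.92 × 1.86 × 1.95 = 3.337 m³/s
w_4 = (10.7 − 7.5)/2 = 1.6 m; q_4 = 0.79 × 1.91 × 1.6 = 2.414 m³/s
w_5 = (20.4 − 8.8)/2 = 5.8 m; q_5 = 0.68 × 1.72 × 5.8 = 6.784 m³/s
w_6 = (20.4 − 10.7)/2 = 4.85 m; q_6 = 0.41 × 0.48 × 4.85 = 0.9545 m³/s
Q = Σ qᵢ = 18.27 m³/s

18.3 m³/s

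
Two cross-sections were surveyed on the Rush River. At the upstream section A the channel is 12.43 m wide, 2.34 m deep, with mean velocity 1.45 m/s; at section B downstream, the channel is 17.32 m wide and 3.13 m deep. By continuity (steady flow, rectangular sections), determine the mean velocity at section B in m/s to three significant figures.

Q = A₁V₁ = (12.43×2.34) × 1.45 = 42.17 m³/s
A₂ = 17.32 × 3.13 = 54.21 m²
V₂ = Q/A₂ = 42.17/54.21 = 0.7780 m/s

0.778 m/s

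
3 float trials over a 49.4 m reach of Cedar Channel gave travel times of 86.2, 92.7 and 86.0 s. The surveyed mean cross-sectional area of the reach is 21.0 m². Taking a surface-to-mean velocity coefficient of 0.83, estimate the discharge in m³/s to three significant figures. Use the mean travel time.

9.75 m³/s

t̄ = (86.2 + 92.7 + 86.0) / 3 = 88.3 s
v_surface = L / t̄ = 49.4 / 88.3 = 0.5595 m/s
v_mean = 0.83 × 0.5595 = 0.4643 m/s
Q = A × v_mean = 21.0 × 0.4643 = 9.751 m³/s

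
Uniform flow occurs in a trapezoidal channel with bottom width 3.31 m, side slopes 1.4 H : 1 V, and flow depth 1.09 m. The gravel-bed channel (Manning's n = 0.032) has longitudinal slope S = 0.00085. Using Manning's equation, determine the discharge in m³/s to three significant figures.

A = (b + z·y)·y = (3.31 + 1.4×1.09)×1.09 = 5.271 m²
P = b + 2y√(1+z²) = 3.31 + 2×1.09×√(1+1.4²) = 7.061 m
R = A/P = 5.271/7.061 = 0.7466 m
Q = (1/n)·A·R^(2/3)·S^(1/2) = (1/0.032) × 5.271 × 0.7466^(2/3) × 0.00085^(1/2) = 3.952 m³/s

3.95 m³/s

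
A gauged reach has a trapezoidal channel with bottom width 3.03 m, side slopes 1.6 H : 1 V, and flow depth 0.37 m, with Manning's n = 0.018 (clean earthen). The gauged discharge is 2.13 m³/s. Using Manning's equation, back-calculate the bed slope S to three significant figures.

A = (b + z·y)·y = (3.03 + 1.6×0.37)×0.37 = 1.340 m²
P = b + 2y√(1+z²) = 3.03 + 2×0.37×√(1+1.6²) = 4.426 m
R = A/P = 1.340/4.426 = 0.3028 m
S = (Q·n / (1·A·R^(2/3)))² = (2.13×0.018 / (1×1.340×0.4509))² = 0.004026

0.00403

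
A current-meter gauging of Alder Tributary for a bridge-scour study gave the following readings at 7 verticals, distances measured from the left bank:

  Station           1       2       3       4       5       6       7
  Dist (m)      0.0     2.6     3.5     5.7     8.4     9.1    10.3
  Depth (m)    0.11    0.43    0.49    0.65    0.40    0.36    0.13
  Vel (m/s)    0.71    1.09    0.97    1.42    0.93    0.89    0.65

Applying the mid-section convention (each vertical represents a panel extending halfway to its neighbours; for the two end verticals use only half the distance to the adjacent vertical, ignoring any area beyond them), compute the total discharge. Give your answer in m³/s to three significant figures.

w_1 = (2.6 − 0.0)/2 = 1.3 m; q_1 = 0.71 × 0.11 × 1.3 = 0.1015 m³/s
w_2 = (3.5 − 0.0)/2 = 1.75 m; q_2 = 1.09 × 0.43 × 1.75 = 0.8202 m³/s
w_3 = (5.7 − 2.6)/2 = 1.55 m; q_3 = 0.97 × 0.49 × 1.55 = 0.7367 m³/s
w_4 = (8.4 − 3.5)/2 = 2.45 m; q_4 = 1.42 × 0.65 × 2.45 = 2.261 m³/s
w_5 = (9.1 − 5.7)/2 = 1.7 m; q_5 = 0.93 × 0.40 × 1.7 = 0.6324 m³/s
w_6 = (10.3 − 8.4)/2 = 0.95 m; q_6 = 0.89 × 0.36 × 0.95 = 0.3044 m³/s
w_7 = (10.3 − 9.1)/2 = 0.6 m; q_7 = 0.65 × 0.13 × 0.6 = 0.05070 m³/s
Q = Σ qᵢ = 4.907 m³/s

4.91 m³/s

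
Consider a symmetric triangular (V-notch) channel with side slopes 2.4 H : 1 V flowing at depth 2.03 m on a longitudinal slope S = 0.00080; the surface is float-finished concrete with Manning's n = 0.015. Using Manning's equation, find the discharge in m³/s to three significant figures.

A = z·y² = 2.4×2.03² = 9.890 m²
P = 2y√(1+z²) = 2×2.03×√(1+2.4²) = 10.56 m
R = A/P = 9.890/10.56 = 0.9369 m
Q = (1/n)·A·R^(2/3)·S^(1/2) = (1/0.015) × 9.890 × 0.9369^(2/3) × 0.00080^(1/2) = 17.86 m³/s

17.9 m³/s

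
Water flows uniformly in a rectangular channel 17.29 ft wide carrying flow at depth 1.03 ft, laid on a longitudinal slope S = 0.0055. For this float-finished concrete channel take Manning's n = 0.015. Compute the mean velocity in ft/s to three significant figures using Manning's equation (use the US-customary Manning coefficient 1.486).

6.95 ft/s

A = b·y = 17.29 × 1.03 = 17.81 ft²
P = b + 2y = 17.29 + 2×1.03 = 19.35 ft
R = A/P = 17.81/19.35 = 0.9203 ft
Q = (1.486/n)·A·R^(2/3)·S^(1/2) = (1.486/0.015) × 17.81 × 0.9203^(2/3) × 0.0055^(1/2) = 123.8 ft³/s
V = Q/A = 123.8/17.81 = 6.951 ft/s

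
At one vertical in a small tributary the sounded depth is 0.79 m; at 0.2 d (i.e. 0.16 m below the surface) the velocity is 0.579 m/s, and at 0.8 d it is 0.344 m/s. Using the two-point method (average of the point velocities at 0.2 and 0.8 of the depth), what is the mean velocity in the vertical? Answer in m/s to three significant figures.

v̄ = (0.579 + 0.344) / 2 = 0.4615 m/s

0.462 m/s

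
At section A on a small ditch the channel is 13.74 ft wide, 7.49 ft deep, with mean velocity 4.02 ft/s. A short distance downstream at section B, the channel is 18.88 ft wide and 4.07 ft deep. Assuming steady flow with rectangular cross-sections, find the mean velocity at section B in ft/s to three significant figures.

Q = A₁V₁ = (13.74×7.49) × 4.02 = 413.7 ft³/s
A₂ = 18.88 × 4.07 = 76.84 ft²
V₂ = Q/A₂ = 413.7/76.84 = 5.384 ft/s

5.38 ft/s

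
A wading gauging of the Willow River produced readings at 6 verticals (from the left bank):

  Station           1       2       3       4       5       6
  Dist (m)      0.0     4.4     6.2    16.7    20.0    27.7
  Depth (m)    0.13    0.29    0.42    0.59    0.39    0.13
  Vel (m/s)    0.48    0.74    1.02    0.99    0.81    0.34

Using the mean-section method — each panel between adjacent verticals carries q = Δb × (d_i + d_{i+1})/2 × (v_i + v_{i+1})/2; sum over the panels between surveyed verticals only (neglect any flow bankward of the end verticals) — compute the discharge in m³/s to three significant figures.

Panel 1-2: Δb = 4.4 m, d̄ = (0.13+0.29)/2 = 0.21, v̄ = (0.48+0.74)/2 = 0.61 → q = 4.4×0.21×0.61 = 0.5636 m³/s
Panel 2-3: Δb = 1.8 m, d̄ = (0.29+0.42)/2 = 0.355, v̄ = (0.74+1.02)/2 = 0.88 → q = 1.8×0.355×0.88 = 0.5623 m³/s
Panel 3-4: Δb = 10.5 m, d̄ = (0.42+0.59)/2 = 0.505, v̄ = (1.02+0.99)/2 = 1.005 → q = 10.5×0.505×1.005 = 5.329 m³/s
Panel 4-5: Δb = 3.3 m, d̄ = (0.59+0.39)/2 = 0.49, v̄ = (0.99+0.81)/2 = 0.9 → q = 3.3×0.49×0.9 = 1.455 m³/s
Panel 5-6: Δb = 7.7 m, d̄ = (0.39+0.13)/2 = 0.26, v̄ = (0.81+0.34)/2 = 0.575 → q = 7.7×0.26×0.575 = 1.151 m³/s
Q = Σ q = 9.061 m³/s

9.06 m³/s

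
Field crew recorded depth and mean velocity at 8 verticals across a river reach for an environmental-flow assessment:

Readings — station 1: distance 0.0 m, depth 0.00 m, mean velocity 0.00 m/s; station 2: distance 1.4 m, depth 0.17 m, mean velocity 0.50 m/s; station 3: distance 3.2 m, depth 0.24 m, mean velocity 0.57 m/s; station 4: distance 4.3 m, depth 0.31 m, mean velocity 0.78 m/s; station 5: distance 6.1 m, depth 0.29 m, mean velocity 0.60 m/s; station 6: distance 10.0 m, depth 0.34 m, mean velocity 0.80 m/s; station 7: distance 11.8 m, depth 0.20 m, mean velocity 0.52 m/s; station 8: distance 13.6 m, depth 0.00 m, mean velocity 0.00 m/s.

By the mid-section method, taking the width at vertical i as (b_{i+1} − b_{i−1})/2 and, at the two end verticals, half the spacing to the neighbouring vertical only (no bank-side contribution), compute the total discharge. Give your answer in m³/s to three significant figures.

w_2 = (3.2 − 0.0)/2 = 1.6 m; q_2 = 0.50 × 0.17 × 1.6 = 0.1360 m³/s
w_3 = (4.3 − 1.4)/2 = 1.45 m; q_3 = 0.57 × 0.24 × 1.45 = 0.1984 m³/s
w_4 = (6.1 − 3.2)/2 = 1.45 m; q_4 = 0.78 × 0.31 × 1.45 = 0.3506 m³/s
w_5 = (10.0 − 4.3)/2 = 2.85 m; q_5 = 0.60 × 0.29 × 2.85 = 0.4959 m³/s
w_6 = (11.8 − 6.1)/2 = 2.85 m; q_6 = 0.80 × 0.34 × 2.85 = 0.7752 m³/s
w_7 = (13.6 − 10.0)/2 = 1.8 m; q_7 = 0.52 × 0.20 × 1.8 = 0.1872 m³/s
Stations 1, 8 contribute zero (depth or velocity is 0).
Q = Σ qᵢ = 2.143 m³/s

2.14 m³/s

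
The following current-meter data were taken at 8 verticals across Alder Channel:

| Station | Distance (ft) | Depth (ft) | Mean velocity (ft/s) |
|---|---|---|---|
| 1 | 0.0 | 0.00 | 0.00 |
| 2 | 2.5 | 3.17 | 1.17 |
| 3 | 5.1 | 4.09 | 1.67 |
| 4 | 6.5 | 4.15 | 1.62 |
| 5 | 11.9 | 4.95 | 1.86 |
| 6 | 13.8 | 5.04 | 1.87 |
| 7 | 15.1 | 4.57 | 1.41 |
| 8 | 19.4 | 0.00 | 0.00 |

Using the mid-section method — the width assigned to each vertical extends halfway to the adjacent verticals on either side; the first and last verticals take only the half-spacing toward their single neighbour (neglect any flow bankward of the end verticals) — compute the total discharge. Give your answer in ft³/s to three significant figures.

113 ft³/s

w_2 = (5.1 − 0.0)/2 = 2.55 ft; q_2 = 1.17 × 3.17 × 2.55 = 9.458 ft³/s
w_3 = (6.5 − 2.5)/2 = 2 ft; q_3 = 1.67 × 4.09 × 2 = 13.66 ft³/s
w_4 = (11.9 − 5.1)/2 = 3.4 ft; q_4 = 1.62 × 4.15 × 3.4 = 22.86 ft³/s
w_5 = (13.8 − 6.5)/2 = 3.65 ft; q_5 = 1.86 × 4.95 × 3.65 = 33.61 ft³/s
w_6 = (15.1 − 11.9)/2 = 1.6 ft; q_6 = 1.87 × 5.04 × 1.6 = 15.08 ft³/s
w_7 = (19.4 − 13.8)/2 = 2.8 ft; q_7 = 1.41 × 4.57 × 2.8 = 18.04 ft³/s
Stations 1, 8 contribute zero (depth or velocity is 0).
Q = Σ qᵢ = 112.7 ft³/s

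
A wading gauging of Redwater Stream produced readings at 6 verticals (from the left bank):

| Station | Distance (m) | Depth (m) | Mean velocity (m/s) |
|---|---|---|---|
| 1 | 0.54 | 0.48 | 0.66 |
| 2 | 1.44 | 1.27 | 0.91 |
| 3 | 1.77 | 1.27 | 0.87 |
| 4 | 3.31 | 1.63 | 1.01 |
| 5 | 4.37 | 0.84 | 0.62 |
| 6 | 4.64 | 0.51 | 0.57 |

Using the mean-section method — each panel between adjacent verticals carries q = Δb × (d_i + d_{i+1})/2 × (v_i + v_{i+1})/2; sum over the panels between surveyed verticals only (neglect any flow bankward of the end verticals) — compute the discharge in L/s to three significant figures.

Panel 1-2: Δb = 0.9 m, d̄ = (0.48+1.27)/2 = 0.875, v̄ = (0.66+0.91)/2 = 0.785 → q = 0.9×0.875×0.785 = 0.6182 m³/s
Panel 2-3: Δb = 0.33 m, d̄ = (1.27+1.27)/2 = 1.27, v̄ = (0.91+0.87)/2 = 0.89 → q = 0.33×1.27×0.89 = 0.3730 m³/s
Panel 3-4: Δb = 1.54 m, d̄ = (1.27+1.63)/2 = 1.45, v̄ = (0.87+1.01)/2 = 0.94 → q = 1.54×1.45×0.94 = 2.099 m³/s
Panel 4-5: Δb = 1.06 m, d̄ = (1.63+0.84)/2 = 1.235, v̄ = (1.01+0.62)/2 = 0.815 → q = 1.06×1.235×0.815 = 1.067 m³/s
Panel 5-6: Δb = 0.27 m, d̄ = (0.84+0.51)/2 = 0.675, v̄ = (0.62+0.57)/2 = 0.595 → q = 0.27×0.675×0.595 = 0.1084 m³/s
Q = Σ q = 4.266 m³/s
= 4.266 × 1000 = 4266 L/s

4270 L/s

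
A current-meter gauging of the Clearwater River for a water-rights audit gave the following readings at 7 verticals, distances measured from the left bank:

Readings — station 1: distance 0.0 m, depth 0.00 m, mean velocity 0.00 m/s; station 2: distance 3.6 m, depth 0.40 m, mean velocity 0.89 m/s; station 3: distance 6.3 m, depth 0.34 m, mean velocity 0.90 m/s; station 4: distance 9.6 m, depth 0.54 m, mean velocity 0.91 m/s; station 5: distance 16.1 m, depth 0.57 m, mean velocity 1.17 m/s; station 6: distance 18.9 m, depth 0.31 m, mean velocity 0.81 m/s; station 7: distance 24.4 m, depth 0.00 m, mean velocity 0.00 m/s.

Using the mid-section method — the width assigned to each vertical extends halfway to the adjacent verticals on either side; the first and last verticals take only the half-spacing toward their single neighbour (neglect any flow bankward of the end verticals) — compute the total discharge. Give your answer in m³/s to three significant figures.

w_2 = (6.3 − 0.0)/2 = 3.15 m; q_2 = 0.89 × 0.40 × 3.15 = 1.121 m³/s
w_3 = (9.6 − 3.6)/2 = 3 m; q_3 = 0.90 × 0.34 × 3 = 0.9180 m³/s
w_4 = (16.1 − 6.3)/2 = 4.9 m; q_4 = 0.91 × 0.54 × 4.9 = 2.408 m³/s
w_5 = (18.9 − 9.6)/2 = 4.65 m; q_5 = 1.17 × 0.57 × 4.65 = 3.101 m³/s
w_6 = (24.4 − 16.1)/2 = 4.15 m; q_6 = 0.81 × 0.31 × 4.15 = 1.042 m³/s
Stations 1, 7 contribute zero (depth or velocity is 0).
Q = Σ qᵢ = 8.590 m³/s

8.59 m³/s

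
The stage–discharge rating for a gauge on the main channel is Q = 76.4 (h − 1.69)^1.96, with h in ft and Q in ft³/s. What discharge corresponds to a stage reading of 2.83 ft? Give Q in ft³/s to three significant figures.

98.8 ft³/s

Q = 76.4 × (2.83 − 1.69)^1.96 = 76.4 × 1.14^1.96 = 98.77 ft³/s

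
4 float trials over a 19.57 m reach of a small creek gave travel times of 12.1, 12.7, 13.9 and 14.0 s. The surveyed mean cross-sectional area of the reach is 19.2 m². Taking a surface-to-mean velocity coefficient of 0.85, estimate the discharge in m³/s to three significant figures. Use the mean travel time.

t̄ = (12.1 + 12.7 + 13.9 + 14.0) / 4 = 13.175 s
v_surface = L / t̄ = 19.57 / 13.175 = 1.485 m/s
v_mean = 0.85 × 1.485 = 1.263 m/s
Q = A × v_mean = 19.2 × 1.263 = 24.24 m³/s

24.2 m³/s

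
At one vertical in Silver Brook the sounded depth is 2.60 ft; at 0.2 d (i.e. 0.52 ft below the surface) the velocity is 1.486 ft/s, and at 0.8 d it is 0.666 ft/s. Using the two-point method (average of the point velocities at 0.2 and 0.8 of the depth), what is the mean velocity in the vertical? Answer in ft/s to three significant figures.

1.08 ft/s

v̄ = (1.486 + 0.666) / 2 = 1.076 ft/s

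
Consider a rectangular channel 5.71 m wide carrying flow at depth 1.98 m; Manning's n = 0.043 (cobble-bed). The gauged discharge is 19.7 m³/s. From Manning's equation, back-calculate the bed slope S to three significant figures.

0.00456

A = b·y = 5.71 × 1.98 = 11.31 m²
P = b + 2y = 5.71 + 2×1.98 = 9.670 m
R = A/P = 11.31/9.670 = 1.169 m
S = (Q·n / (1·A·R^(2/3)))² = (19.7×0.043 / (1×11.31×1.110))² = 0.004558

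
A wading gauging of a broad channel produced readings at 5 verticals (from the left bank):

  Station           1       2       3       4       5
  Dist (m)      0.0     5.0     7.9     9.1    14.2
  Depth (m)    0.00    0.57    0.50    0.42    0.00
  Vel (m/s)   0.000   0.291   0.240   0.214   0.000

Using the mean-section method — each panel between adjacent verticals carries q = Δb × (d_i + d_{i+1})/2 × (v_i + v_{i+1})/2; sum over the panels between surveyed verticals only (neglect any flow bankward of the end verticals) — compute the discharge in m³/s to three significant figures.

0.859 m³/s

Panel 1-2: Δb = 5 m, d̄ = (0.00+0.57)/2 = 0.285, v̄ = (0.000+0.291)/2 = 0.1455 → q = 5×0.285×0.1455 = 0.2073 m³/s
Panel 2-3: Δb = 2.9 m, d̄ = (0.57+0.50)/2 = 0.535, v̄ = (0.291+0.240)/2 = 0.2655 → q = 2.9×0.535×0.2655 = 0.4119 m³/s
Panel 3-4: Δb = 1.2 m, d̄ = (0.50+0.42)/2 = 0.46, v̄ = (0.240+0.214)/2 = 0.227 → q = 1.2×0.46×0.227 = 0.1253 m³/s
Panel 4-5: Δb = 5.1 m, d̄ = (0.42+0.00)/2 = 0.21, v̄ = (0.214+0.000)/2 = 0.107 → q = 5.1×0.21×0.107 = 0.1146 m³/s
Q = Σ q = 0.8592 m³/s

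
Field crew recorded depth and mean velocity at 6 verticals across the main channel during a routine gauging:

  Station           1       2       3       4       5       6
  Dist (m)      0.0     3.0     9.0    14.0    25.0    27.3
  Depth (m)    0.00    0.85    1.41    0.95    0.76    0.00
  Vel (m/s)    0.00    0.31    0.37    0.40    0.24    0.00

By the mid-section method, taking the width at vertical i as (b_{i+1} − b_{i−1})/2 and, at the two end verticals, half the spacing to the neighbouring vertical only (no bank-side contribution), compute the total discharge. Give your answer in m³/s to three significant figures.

8.31 m³/s

w_2 = (9.0 − 0.0)/2 = 4.5 m; q_2 = 0.31 × 0.85 × 4.5 = 1.186 m³/s
w_3 = (14.0 − 3.0)/2 = 5.5 m; q_3 = 0.37 × 1.41 × 5.5 = 2.869 m³/s
w_4 = (25.0 − 9.0)/2 = 8 m; q_4 = 0.40 × 0.95 × 8 = 3.040 m³/s
w_5 = (27.3 − 14.0)/2 = 6.65 m; q_5 = 0.24 × 0.76 × 6.65 = 1.213 m³/s
Stations 1, 6 contribute zero (depth or velocity is 0).
Q = Σ qᵢ = 8.308 m³/s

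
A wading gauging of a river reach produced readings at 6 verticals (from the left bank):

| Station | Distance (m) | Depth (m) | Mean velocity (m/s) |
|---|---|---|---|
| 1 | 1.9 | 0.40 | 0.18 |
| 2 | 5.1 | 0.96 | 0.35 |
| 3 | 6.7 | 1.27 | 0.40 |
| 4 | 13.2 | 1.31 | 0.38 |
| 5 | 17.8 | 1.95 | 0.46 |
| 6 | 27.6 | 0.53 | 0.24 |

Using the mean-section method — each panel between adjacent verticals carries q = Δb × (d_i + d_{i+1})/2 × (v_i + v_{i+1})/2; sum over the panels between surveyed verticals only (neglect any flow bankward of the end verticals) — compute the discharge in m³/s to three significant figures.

11.9 m³/s

Panel 1-2: Δb = 3.2 m, d̄ = (0.40+0.96)/2 = 0.68, v̄ = (0.18+0.35)/2 = 0.265 → q = 3.2×0.68×0.265 = 0.5766 m³/s
Panel 2-3: Δb = 1.6 m, d̄ = (0.96+1.27)/2 = 1.115, v̄ = (0.35+0.40)/2 = 0.375 → q = 1.6×1.115×0.375 = 0.6690 m³/s
Panel 3-4: Δb = 6.5 m, d̄ = (1.27+1.31)/2 = 1.29, v̄ = (0.40+0.38)/2 = 0.39 → q = 6.5×1.29×0.39 = 3.270 m³/s
Panel 4-5: Δb = 4.6 m, d̄ = (1.31+1.95)/2 = 1.63, v̄ = (0.38+0.46)/2 = 0.42 → q = 4.6×1.63×0.42 = 3.149 m³/s
Panel 5-6: Δb = 9.8 m, d̄ = (1.95+0.53)/2 = 1.24, v̄ = (0.46+0.24)/2 = 0.35 → q = 9.8×1.24×0.35 = 4.253 m³/s
Q = Σ q = 11.92 m³/s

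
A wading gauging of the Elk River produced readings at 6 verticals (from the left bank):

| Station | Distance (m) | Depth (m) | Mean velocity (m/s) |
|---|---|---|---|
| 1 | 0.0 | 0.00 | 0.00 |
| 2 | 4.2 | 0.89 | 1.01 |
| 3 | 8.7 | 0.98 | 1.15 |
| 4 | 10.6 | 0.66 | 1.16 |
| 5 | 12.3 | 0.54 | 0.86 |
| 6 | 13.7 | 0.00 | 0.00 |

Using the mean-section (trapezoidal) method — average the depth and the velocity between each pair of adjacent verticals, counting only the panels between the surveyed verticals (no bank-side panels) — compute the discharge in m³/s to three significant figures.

8.48 m³/s

Panel 1-2: Δb = 4.2 m, d̄ = (0.00+0.89)/2 = 0.445, v̄ = (0.00+1.01)/2 = 0.505 → q = 4.2×0.445×0.505 = 0.9438 m³/s
Panel 2-3: Δb = 4.5 m, d̄ = (0.89+0.98)/2 = 0.935, v̄ = (1.01+1.15)/2 = 1.08 → q = 4.5×0.935×1.08 = 4.544 m³/s
Panel 3-4: Δb = 1.9 m, d̄ = (0.98+0.66)/2 = 0.82, v̄ = (1.15+1.16)/2 = 1.155 → q = 1.9×0.82×1.155 = 1.799 m³/s
Panel 4-5: Δb = 1.7 m, d̄ = (0.66+0.54)/2 = 0.6, v̄ = (1.16+0.86)/2 = 1.01 → q = 1.7×0.6×1.01 = 1.030 m³/s
Panel 5-6: Δb = 1.4 m, d̄ = (0.54+0.00)/2 = 0.27, v̄ = (0.86+0.00)/2 = 0.43 → q = 1.4×0.27×0.43 = 0.1625 m³/s
Q = Σ q = 8.480 m³/s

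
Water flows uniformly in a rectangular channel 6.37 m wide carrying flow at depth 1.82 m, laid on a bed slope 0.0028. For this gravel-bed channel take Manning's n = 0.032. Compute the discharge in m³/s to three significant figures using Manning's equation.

A = b·y = 6.37 × 1.82 = 11.59 m²
P = b + 2y = 6.37 + 2×1.82 = 10.01 m
R = A/P = 11.59/10.01 = 1.158 m
Q = (1/n)·A·R^(2/3)·S^(1/2) = (1/0.032) × 11.59 × 1.158^(2/3) × 0.0028^(1/2) = 21.14 m³/s

21.1 m³/s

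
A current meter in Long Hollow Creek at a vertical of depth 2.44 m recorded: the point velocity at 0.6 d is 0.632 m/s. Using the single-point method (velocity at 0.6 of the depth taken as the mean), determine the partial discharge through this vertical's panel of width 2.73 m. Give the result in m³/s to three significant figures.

4.21 m³/s

v̄ = v₀.₆ = 0.632 m/s
q = v̄ × d × w = 0.6320 × 2.44 × 2.73 = 4.210 m³/s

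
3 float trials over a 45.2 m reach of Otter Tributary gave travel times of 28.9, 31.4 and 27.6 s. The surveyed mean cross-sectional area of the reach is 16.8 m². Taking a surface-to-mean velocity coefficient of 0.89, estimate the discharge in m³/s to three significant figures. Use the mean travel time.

23.1 m³/s

t̄ = (28.9 + 31.4 + 27.6) / 3 = 29.3 s
v_surface = L / t̄ = 45.2 / 29.3 = 1.543 m/s
v_mean = 0.89 × 1.543 = 1.373 m/s
Q = A × v_mean = 16.8 × 1.373 = 23.07 m³/s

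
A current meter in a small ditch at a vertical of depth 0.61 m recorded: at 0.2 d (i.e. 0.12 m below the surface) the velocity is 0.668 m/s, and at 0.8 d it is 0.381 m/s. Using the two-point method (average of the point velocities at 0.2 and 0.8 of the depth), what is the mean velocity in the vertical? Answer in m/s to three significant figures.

0.525 m/s

v̄ = (0.668 + 0.381) / 2 = 0.5245 m/s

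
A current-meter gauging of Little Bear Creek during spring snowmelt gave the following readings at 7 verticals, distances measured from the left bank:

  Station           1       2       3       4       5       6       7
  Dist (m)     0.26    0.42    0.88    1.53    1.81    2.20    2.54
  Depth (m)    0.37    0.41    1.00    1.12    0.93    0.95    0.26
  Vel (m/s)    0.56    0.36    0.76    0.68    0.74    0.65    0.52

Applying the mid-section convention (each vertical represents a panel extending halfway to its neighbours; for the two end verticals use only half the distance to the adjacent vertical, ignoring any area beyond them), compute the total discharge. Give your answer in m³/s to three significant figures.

1.32 m³/s

w_1 = (0.42 − 0.26)/2 = 0.08 m; q_1 = 0.56 × 0.37 × 0.08 = 0.01658 m³/s
w_2 = (0.88 − 0.26)/2 = 0.31 m; q_2 = 0.36 × 0.41 × 0.31 = 0.04576 m³/s
w_3 = (1.53 − 0.42)/2 = 0.555 m; q_3 = 0.76 × 1.00 × 0.555 = 0.4218 m³/s
w_4 = (1.81 − 0.88)/2 = 0.465 m; q_4 = 0.68 × 1.12 × 0.465 = 0.3541 m³/s
w_5 = (2.20 − 1.53)/2 = 0.335 m; q_5 = 0.74 × 0.93 × 0.335 = 0.2305 m³/s
w_6 = (2.54 − 1.81)/2 = 0.365 m; q_6 = 0.65 × 0.95 × 0.365 = 0.2254 m³/s
w_7 = (2.54 − 2.20)/2 = 0.17 m; q_7 = 0.52 × 0.26 × 0.17 = 0.02298 m³/s
Q = Σ qᵢ = 1.317 m³/s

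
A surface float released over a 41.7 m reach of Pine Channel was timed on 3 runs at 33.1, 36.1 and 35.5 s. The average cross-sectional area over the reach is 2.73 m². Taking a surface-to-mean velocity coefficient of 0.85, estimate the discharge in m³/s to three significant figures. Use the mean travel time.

t̄ = (33.1 + 36.1 + 35.5) / 3 = 34.9 s
v_surface = L / t̄ = 41.7 / 34.9 = 1.195 m/s
v_mean = 0.85 × 1.195 = 1.016 m/s
Q = A × v_mean = 2.73 × 1.016 = 2.773 m³/s

2.77 m³/s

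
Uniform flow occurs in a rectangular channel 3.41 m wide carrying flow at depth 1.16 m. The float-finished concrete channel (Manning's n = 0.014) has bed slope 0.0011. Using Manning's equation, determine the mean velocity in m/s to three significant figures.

1.85 m/s

A = b·y = 3.41 × 1.16 = 3.956 m²
P = b + 2y = 3.41 + 2×1.16 = 5.730 m
R = A/P = 3.956/5.730 = 0.6903 m
Q = (1/n)·A·R^(2/3)·S^(1/2) = (1/0.014) × 3.956 × 0.6903^(2/3) × 0.0011^(1/2) = 7.320 m³/s
V = Q/A = 7.320/3.956 = 1.850 m/s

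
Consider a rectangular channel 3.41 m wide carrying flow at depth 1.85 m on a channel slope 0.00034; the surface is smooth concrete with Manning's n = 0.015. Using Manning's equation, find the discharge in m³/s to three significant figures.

7.16 m³/s

A = b·y = 3.41 × 1.85 = 6.309 m²
P = b + 2y = 3.41 + 2×1.85 = 7.110 m
R = A/P = 6.309/7.110 = 0.8873 m
Q = (1/n)·A·R^(2/3)·S^(1/2) = (1/0.015) × 6.309 × 0.8873^(2/3) × 0.00034^(1/2) = 7.161 m³/s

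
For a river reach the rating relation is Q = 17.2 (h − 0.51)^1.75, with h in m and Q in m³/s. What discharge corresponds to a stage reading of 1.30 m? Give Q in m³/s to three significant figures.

11.4 m³/s

Q = 17.2 × (1.30 − 0.51)^1.75 = 17.2 × 0.79^1.75 = 11.39 m³/s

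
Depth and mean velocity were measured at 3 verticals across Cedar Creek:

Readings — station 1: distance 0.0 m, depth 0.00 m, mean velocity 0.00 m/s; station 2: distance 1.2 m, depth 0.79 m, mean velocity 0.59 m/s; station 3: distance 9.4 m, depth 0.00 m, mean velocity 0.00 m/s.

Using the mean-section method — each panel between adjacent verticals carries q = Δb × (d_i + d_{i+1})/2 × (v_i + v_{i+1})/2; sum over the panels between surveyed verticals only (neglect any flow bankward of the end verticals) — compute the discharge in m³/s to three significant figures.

1.10 m³/s

Panel 1-2: Δb = 1.2 m, d̄ = (0.00+0.79)/2 = 0.395, v̄ = (0.00+0.59)/2 = 0.295 → q = 1.2×0.395×0.295 = 0.1398 m³/s
Panel 2-3: Δb = 8.2 m, d̄ = (0.79+0.00)/2 = 0.395, v̄ = (0.59+0.00)/2 = 0.295 → q = 8.2×0.395×0.295 = 0.9555 m³/s
Q = Σ q = 1.095 m³/s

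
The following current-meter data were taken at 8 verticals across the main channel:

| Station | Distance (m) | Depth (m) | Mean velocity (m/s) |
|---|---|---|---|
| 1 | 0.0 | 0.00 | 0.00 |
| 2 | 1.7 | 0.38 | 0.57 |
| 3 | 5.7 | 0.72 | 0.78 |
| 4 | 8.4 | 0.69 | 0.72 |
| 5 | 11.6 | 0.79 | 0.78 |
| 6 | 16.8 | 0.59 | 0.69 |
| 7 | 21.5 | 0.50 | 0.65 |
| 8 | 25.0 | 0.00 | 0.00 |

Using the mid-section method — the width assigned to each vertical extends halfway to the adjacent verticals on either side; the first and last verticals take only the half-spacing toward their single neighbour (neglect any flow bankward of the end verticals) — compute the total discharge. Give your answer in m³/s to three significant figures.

w_2 = (5.7 − 0.0)/2 = 2.85 m; q_2 = 0.57 × 0.38 × 2.85 = 0.6173 m³/s
w_3 = (8.4 − 1.7)/2 = 3.35 m; q_3 = 0.78 × 0.72 × 3.35 = 1.881 m³/s
w_4 = (11.6 − 5.7)/2 = 2.95 m; q_4 = 0.72 × 0.69 × 2.95 = 1.466 m³/s
w_5 = (16.8 − 8.4)/2 = 4.2 m; q_5 = 0.78 × 0.79 × 4.2 = 2.588 m³/s
w_6 = (21.5 − 11.6)/2 = 4.95 m; q_6 = 0.69 × 0.59 × 4.95 = 2.015 m³/s
w_7 = (25.0 − 16.8)/2 = 4.1 m; q_7 = 0.65 × 0.50 × 4.1 = 1.333 m³/s
Stations 1, 8 contribute zero (depth or velocity is 0).
Q = Σ qᵢ = 9.900 m³/s

9.90 m³/s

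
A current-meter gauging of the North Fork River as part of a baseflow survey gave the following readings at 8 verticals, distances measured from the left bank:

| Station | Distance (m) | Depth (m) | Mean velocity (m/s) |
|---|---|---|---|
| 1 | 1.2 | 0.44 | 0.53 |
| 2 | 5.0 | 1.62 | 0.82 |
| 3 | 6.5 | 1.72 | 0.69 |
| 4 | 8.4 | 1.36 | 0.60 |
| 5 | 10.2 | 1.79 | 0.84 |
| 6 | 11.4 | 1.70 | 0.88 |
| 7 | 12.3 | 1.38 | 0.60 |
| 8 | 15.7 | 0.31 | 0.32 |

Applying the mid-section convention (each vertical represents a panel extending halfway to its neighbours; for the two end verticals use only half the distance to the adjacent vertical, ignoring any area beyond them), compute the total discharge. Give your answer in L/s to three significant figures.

w_1 = (5.0 − 1.2)/2 = 1.9 m; q_1 = 0.53 × 0.44 × 1.9 = 0.4431 m³/s
w_2 = (6.5 − 1.2)/2 = 2.65 m; q_2 = 0.82 × 1.62 × 2.65 = 3.520 m³/s
w_3 = (8.4 − 5.0)/2 = 1.7 m; q_3 = 0.69 × 1.72 × 1.7 = 2.018 m³/s
w_4 = (10.2 − 6.5)/2 = 1.85 m; q_4 = 0.60 × 1.36 × 1.85 = 1.510 m³/s
w_5 = (11.4 − 8.4)/2 = 1.5 m; q_5 = 0.84 × 1.79 × 1.5 = 2.255 m³/s
w_6 = (12.3 − 10.2)/2 = 1.05 m; q_6 = 0.88 × 1.70 × 1.05 = 1.571 m³/s
w_7 = (15.7 − 11.4)/2 = 2.15 m; q_7 = 0.60 × 1.38 × 2.15 = 1.780 m³/s
w_8 = (15.7 − 12.3)/2 = 1.7 m; q_8 = 0.32 × 0.31 × 1.7 = 0.1686 m³/s
Q = Σ qᵢ = 13.27 m³/s
= 13.27 × 1000 = 13270 L/s

13300 L/s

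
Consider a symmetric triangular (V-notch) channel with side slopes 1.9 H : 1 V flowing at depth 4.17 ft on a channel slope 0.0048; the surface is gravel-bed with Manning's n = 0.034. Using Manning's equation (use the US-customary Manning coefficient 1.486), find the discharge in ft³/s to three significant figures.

A = z·y² = 1.9×4.17² = 33.04 ft²
P = 2y√(1+z²) = 2×4.17×√(1+1.9²) = 17.91 ft
R = A/P = 33.04/17.91 = 1.845 ft
Q = (1.486/n)·A·R^(2/3)·S^(1/2) = (1.486/0.034) × 33.04 × 1.845^(2/3) × 0.0048^(1/2) = 150.5 ft³/s

150 ft³/s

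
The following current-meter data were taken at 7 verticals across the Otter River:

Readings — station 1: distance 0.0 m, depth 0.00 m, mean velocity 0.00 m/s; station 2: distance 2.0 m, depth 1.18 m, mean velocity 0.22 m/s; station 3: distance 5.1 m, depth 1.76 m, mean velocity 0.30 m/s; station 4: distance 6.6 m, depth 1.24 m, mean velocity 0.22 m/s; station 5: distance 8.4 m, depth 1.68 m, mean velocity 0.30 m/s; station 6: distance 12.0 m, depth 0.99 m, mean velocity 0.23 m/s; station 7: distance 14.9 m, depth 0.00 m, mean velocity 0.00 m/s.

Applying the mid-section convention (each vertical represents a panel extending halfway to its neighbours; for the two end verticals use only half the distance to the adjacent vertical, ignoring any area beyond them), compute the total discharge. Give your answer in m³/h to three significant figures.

w_2 = (5.1 − 0.0)/2 = 2.55 m; q_2 = 0.22 × 1.18 × 2.55 = 0.6620 m³/s
w_3 = (6.6 − 2.0)/2 = 2.3 m; q_3 = 0.30 × 1.76 × 2.3 = 1.214 m³/s
w_4 = (8.4 − 5.1)/2 = 1.65 m; q_4 = 0.22 × 1.24 × 1.65 = 0.4501 m³/s
w_5 = (12.0 − 6.6)/2 = 2.7 m; q_5 = 0.30 × 1.68 × 2.7 = 1.361 m³/s
w_6 = (14.9 − 8.4)/2 = 3.25 m; q_6 = 0.23 × 0.99 × 3.25 = 0.7400 m³/s
Stations 1, 7 contribute zero (depth or velocity is 0).
Q = Σ qᵢ = 4.427 m³/s
= 4.427 × 3600 = 15940 m³/h

15900 m³/h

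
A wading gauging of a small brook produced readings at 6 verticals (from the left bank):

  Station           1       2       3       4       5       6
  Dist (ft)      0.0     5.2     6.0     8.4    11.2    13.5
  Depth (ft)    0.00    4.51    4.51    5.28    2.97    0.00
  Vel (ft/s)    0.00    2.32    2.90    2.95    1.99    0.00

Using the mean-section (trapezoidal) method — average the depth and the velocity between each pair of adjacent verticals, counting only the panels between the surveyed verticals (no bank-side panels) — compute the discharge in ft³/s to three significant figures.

89.3 ft³/s

Panel 1-2: Δb = 5.2 ft, d̄ = (0.00+4.51)/2 = 2.255, v̄ = (0.00+2.32)/2 = 1.16 → q = 5.2×2.255×1.16 = 13.60 ft³/s
Panel 2-3: Δb = 0.8 ft, d̄ = (4.51+4.51)/2 = 4.51, v̄ = (2.32+2.90)/2 = 2.61 → q = 0.8×4.51×2.61 = 9.417 ft³/s
Panel 3-4: Δb = 2.4 ft, d̄ = (4.51+5.28)/2 = 4.895, v̄ = (2.90+2.95)/2 = 2.925 → q = 2.4×4.895×2.925 = 34.36 ft³/s
Panel 4-5: Δb = 2.8 ft, d̄ = (5.28+2.97)/2 = 4.125, v̄ = (2.95+1.99)/2 = 2.47 → q = 2.8×4.125×2.47 = 28.53 ft³/s
Panel 5-6: Δb = 2.3 ft, d̄ = (2.97+0.00)/2 = 1.485, v̄ = (1.99+0.00)/2 = 0.995 → q = 2.3×1.485×0.995 = 3.398 ft³/s
Q = Σ q = 89.31 ft³/s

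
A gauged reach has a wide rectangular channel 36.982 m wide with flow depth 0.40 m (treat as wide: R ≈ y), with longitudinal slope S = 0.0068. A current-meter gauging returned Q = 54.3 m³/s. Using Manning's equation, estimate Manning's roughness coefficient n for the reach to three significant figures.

A = b·y = 36.982 × 0.40 = 14.79 m²
Wide channel: R ≈ y = 0.40 m
n = (1/Q)·A·R^(2/3)·S^(1/2) = (1/54.3) × 14.79 × 0.5429 × 0.08246 = 0.01220

0.0122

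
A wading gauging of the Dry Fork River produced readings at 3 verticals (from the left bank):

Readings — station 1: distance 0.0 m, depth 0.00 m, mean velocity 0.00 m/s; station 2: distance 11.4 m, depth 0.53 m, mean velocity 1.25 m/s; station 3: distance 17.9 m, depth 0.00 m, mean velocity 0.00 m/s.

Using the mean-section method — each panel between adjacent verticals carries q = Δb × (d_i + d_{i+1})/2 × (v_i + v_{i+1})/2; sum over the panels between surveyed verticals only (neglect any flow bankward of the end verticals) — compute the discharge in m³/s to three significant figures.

2.96 m³/s

Panel 1-2: Δb = 11.4 m, d̄ = (0.00+0.53)/2 = 0.265, v̄ = (0.00+1.25)/2 = 0.625 → q = 11.4×0.265×0.625 = 1.888 m³/s
Panel 2-3: Δb = 6.5 m, d̄ = (0.53+0.00)/2 = 0.265, v̄ = (1.25+0.00)/2 = 0.625 → q = 6.5×0.265×0.625 = 1.077 m³/s
Q = Σ q = 2.965 m³/s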